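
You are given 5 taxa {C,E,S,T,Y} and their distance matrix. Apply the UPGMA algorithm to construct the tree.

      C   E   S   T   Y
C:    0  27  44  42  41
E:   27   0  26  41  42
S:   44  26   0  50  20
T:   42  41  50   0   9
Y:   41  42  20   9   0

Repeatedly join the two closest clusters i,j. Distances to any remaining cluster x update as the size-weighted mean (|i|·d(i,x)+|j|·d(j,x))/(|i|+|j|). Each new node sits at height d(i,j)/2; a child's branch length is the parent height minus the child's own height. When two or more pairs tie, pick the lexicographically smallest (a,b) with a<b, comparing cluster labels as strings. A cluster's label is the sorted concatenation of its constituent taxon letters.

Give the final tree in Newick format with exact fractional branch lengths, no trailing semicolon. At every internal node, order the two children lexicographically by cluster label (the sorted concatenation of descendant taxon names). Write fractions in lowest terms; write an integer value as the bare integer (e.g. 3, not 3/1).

((C:71/4,(E:13,S:13):19/4):23/12,(T:9/2,Y:9/2):91/6)

step 1: merge (T,Y) at d=9; branch lengths T→9/2, Y→9/2; new cluster TY
  updated: d(C,TY)=83/2, d(E,TY)=83/2, d(S,TY)=35
step 2: merge (E,S) at d=26; branch lengths E→13, S→13; new cluster ES
  updated: d(C,ES)=71/2, d(ES,TY)=153/4
step 3: merge (C,ES) at d=71/2; branch lengths C→71/4, ES→19/4; new cluster CES
  updated: d(CES,TY)=118/3
step 4: merge (CES,TY) at d=118/3; branch lengths CES→23/12, TY→91/6; new cluster CESTY
final tree: ((C:71/4,(E:13,S:13):19/4):23/12,(T:9/2,Y:9/2):91/6)
total length: 895/12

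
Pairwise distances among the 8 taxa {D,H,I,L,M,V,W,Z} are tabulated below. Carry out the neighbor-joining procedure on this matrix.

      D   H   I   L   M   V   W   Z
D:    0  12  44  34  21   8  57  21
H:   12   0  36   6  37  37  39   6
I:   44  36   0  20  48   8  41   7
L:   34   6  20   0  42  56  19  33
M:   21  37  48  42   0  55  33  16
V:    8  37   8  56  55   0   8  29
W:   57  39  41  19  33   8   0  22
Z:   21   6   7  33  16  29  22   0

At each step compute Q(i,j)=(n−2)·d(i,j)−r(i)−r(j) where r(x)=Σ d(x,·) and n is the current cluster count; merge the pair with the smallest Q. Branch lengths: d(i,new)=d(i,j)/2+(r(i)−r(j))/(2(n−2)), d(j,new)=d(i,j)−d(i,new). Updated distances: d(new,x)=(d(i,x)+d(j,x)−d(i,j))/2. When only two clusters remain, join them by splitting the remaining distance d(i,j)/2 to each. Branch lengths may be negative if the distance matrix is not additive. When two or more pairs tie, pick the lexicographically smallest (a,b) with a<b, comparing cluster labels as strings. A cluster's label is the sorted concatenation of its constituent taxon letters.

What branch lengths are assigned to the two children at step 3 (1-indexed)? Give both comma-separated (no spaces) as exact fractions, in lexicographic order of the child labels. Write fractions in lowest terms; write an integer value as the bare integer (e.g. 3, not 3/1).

57/8,111/8

1. join V+W (d=8, Q=-372) ⇒ VW; edges |V|=5/2, |W|=11/2
  updated: d(D,VW)=57/2, d(H,VW)=34, d(I,VW)=41/2, d(L,VW)=67/2, d(M,VW)=40, d(VW,Z)=43/2
2. join H+L (d=6, Q=-539/2) ⇒ HL; edges |H|=-3/4, |L|=27/4
  updated: d(D,HL)=20, d(HL,I)=25, d(HL,M)=73/2, d(HL,VW)=123/4, d(HL,Z)=33/2
3. join D+M (d=21, Q=-212) ⇒ DM; edges |D|=57/8, |M|=111/8
  updated: d(DM,HL)=71/4, d(DM,I)=71/2, d(DM,VW)=95/4, d(DM,Z)=8
4. join I+VW (d=41/2, Q=-123) ⇒ IVW; edges |I|=53/6, |VW|=35/3
  updated: d(DM,IVW)=155/8, d(HL,IVW)=141/8, d(IVW,Z)=4
5. join DM+HL (d=71/4, Q=-123/2) ⇒ DHLM; edges |DM|=115/16, |HL|=169/16
  updated: d(DHLM,IVW)=77/8, d(DHLM,Z)=27/8
6. join DHLM+IVW (d=77/8, Q=-17) ⇒ DHILMVW; edges |DHLM|=9/2, |IVW|=41/8
  updated: d(DHILMVW,Z)=-9/8
7. join DHILMVW+Z (d=-9/8) ⇒ DHILMVWZ; edges |DHILMVW|=-9/16, |Z|=-9/16
final tree: ((((D:57/8,M:111/8):115/16,(H:-3/4,L:27/4):169/16):9/2,(I:53/6,(V:5/2,W:11/2):35/3):41/8):-9/16,Z:-9/16)
total length: 327/4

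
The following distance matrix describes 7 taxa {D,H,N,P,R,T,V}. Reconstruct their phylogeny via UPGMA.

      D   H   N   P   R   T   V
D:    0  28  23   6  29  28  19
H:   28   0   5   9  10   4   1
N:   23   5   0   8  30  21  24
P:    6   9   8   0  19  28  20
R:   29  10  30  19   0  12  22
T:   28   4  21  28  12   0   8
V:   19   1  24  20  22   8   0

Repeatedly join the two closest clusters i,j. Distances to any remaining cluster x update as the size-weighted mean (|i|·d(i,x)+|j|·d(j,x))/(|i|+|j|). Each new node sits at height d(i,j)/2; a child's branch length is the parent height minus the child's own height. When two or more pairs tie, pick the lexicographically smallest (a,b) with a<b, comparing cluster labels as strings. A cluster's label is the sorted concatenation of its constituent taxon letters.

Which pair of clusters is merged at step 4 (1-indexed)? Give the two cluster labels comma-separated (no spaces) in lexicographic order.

HTV,R

step 1: merge (H,V) at d=1; branch lengths H→1/2, V→1/2; new cluster HV
  updated: d(D,HV)=47/2, d(HV,N)=29/2, d(HV,P)=29/2, d(HV,R)=16, d(HV,T)=6
step 2: merge (D,P) at d=6; branch lengths D→3, P→3; new cluster DP
  updated: d(DP,HV)=19, d(DP,N)=31/2, d(DP,R)=24, d(DP,T)=28
step 3: merge (HV,T) at d=6; branch lengths HV→5/2, T→3; new cluster HTV
  updated: d(DP,HTV)=22, d(HTV,N)=50/3, d(HTV,R)=44/3
step 4: merge (HTV,R) at d=44/3; branch lengths HTV→13/3, R→22/3; new cluster HRTV
  updated: d(DP,HRTV)=45/2, d(HRTV,N)=20
step 5: merge (DP,N) at d=31/2; branch lengths DP→19/4, N→31/4; new cluster DNP
  updated: d(DNP,HRTV)=65/3
step 6: merge (DNP,HRTV) at d=65/3; branch lengths DNP→37/12, HRTV→7/2; new cluster DHNPRTV
final tree: (((D:3,P:3):19/4,N:31/4):37/12,(((H:1/2,V:1/2):5/2,T:3):13/3,R:22/3):7/2)
total length: 173/4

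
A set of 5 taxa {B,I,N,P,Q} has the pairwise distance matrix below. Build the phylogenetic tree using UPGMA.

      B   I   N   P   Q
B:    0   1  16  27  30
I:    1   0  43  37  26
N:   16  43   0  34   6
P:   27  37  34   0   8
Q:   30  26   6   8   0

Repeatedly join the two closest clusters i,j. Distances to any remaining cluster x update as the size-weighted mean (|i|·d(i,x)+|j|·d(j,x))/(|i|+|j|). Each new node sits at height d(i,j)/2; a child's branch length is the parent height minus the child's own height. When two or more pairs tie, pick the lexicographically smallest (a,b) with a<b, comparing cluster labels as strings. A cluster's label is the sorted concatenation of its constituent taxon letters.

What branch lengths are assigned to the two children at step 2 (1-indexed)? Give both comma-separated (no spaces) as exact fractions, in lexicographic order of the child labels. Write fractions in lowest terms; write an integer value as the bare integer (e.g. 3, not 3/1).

1. join B+I (d=1) ⇒ BI; edges |B|=1/2, |I|=1/2
  updated: d(BI,N)=59/2, d(BI,P)=32, d(BI,Q)=28
2. join N+Q (d=6) ⇒ NQ; edges |N|=3, |Q|=3
  updated: d(BI,NQ)=115/4, d(NQ,P)=21
3. join NQ+P (d=21) ⇒ NPQ; edges |NQ|=15/2, |P|=21/2
  updated: d(BI,NPQ)=179/6
4. join BI+NPQ (d=179/6) ⇒ BINPQ; edges |BI|=173/12, |NPQ|=53/12
final tree: ((B:1/2,I:1/2):173/12,((N:3,Q:3):15/2,P:21/2):53/12)
total length: 263/6

3,3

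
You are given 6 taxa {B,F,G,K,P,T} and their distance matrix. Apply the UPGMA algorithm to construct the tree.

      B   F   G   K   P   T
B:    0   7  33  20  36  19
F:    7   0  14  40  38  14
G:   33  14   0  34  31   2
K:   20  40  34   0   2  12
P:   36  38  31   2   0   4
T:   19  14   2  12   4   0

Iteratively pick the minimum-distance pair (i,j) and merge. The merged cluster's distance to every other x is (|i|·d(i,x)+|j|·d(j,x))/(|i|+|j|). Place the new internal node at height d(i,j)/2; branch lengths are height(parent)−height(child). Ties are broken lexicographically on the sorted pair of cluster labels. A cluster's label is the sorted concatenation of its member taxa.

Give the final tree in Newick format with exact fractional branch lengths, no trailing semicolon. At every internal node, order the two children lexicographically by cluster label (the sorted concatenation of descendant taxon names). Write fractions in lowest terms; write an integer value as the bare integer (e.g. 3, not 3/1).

step 1: merge (G,T) at d=2; branch lengths G→1, T→1; new cluster GT
  updated: d(B,GT)=26, d(F,GT)=14, d(GT,K)=23, d(GT,P)=35/2
step 2: merge (K,P) at d=2; branch lengths K→1, P→1; new cluster KP
  updated: d(B,KP)=28, d(F,KP)=39, d(GT,KP)=81/4
step 3: merge (B,F) at d=7; branch lengths B→7/2, F→7/2; new cluster BF
  updated: d(BF,GT)=20, d(BF,KP)=67/2
step 4: merge (BF,GT) at d=20; branch lengths BF→13/2, GT→9; new cluster BFGT
  updated: d(BFGT,KP)=215/8
step 5: merge (BFGT,KP) at d=215/8; branch lengths BFGT→55/16, KP→199/16; new cluster BFGKPT
final tree: (((B:7/2,F:7/2):13/2,(G:1,T:1):9):55/16,(K:1,P:1):199/16)
total length: 339/8

(((B:7/2,F:7/2):13/2,(G:1,T:1):9):55/16,(K:1,P:1):199/16)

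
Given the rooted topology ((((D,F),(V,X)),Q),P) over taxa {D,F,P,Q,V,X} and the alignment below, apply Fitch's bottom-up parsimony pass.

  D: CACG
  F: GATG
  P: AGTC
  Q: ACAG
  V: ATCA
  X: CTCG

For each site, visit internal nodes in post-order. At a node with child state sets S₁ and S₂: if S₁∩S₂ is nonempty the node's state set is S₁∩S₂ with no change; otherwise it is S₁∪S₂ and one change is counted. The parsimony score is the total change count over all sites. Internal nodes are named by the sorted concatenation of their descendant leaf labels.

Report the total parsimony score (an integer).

DF@0: {C} ∪ {G} = {C,G} (union, +1)
VX@0: {A} ∪ {C} = {A,C} (union, +1)
DFVX@0: {C,G} ∩ {A,C} = {C} (intersection, +0)
DFQVX@0: {C} ∪ {A} = {A,C} (union, +1)
DFPQVX@0: {A,C} ∩ {A} = {A} (intersection, +0)
DF@1: {A} ∩ {A} = {A} (intersection, +0)
VX@1: {T} ∩ {T} = {T} (intersection, +0)
DFVX@1: {A} ∪ {T} = {A,T} (union, +1)
DFQVX@1: {A,T} ∪ {C} = {A,C,T} (union, +1)
DFPQVX@1: {A,C,T} ∪ {G} = {A,C,G,T} (union, +1)
DF@2: {C} ∪ {T} = {C,T} (union, +1)
VX@2: {C} ∩ {C} = {C} (intersection, +0)
DFVX@2: {C,T} ∩ {C} = {C} (intersection, +0)
DFQVX@2: {C} ∪ {A} = {A,C} (union, +1)
DFPQVX@2: {A,C} ∪ {T} = {A,C,T} (union, +1)
DF@3: {G} ∩ {G} = {G} (intersection, +0)
VX@3: {A} ∪ {G} = {A,G} (union, +1)
DFVX@3: {G} ∩ {A,G} = {G} (intersection, +0)
DFQVX@3: {G} ∩ {G} = {G} (intersection, +0)
DFPQVX@3: {G} ∪ {C} = {C,G} (union, +1)
per-site changes: [3, 3, 3, 2]; total = 11

11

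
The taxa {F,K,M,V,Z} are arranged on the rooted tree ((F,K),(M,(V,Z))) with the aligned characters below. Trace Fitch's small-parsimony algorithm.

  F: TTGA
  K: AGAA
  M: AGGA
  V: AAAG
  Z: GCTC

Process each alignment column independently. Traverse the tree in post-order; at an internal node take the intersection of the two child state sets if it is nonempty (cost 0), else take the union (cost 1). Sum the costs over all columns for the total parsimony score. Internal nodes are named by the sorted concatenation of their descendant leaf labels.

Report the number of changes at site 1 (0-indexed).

[col 0] FK: children F:{T}, K:{A} ∪→ {A,T}; cost 1
[col 0] VZ: children V:{A}, Z:{G} ∪→ {A,G}; cost 1
[col 0] MVZ: children M:{A}, VZ:{A,G} ∩→ {A}; cost 0
[col 0] FKMVZ: children FK:{A,T}, MVZ:{A} ∩→ {A}; cost 0
[col 1] FK: children F:{T}, K:{G} ∪→ {G,T}; cost 1
[col 1] VZ: children V:{A}, Z:{C} ∪→ {A,C}; cost 1
[col 1] MVZ: children M:{G}, VZ:{A,C} ∪→ {A,C,G}; cost 1
[col 1] FKMVZ: children FK:{G,T}, MVZ:{A,C,G} ∩→ {G}; cost 0
[col 2] FK: children F:{G}, K:{A} ∪→ {A,G}; cost 1
[col 2] VZ: children V:{A}, Z:{T} ∪→ {A,T}; cost 1
[col 2] MVZ: children M:{G}, VZ:{A,T} ∪→ {A,G,T}; cost 1
[col 2] FKMVZ: children FK:{A,G}, MVZ:{A,G,T} ∩→ {A,G}; cost 0
[col 3] FK: children F:{A}, K:{A} ∩→ {A}; cost 0
[col 3] VZ: children V:{G}, Z:{C} ∪→ {C,G}; cost 1
[col 3] MVZ: children M:{A}, VZ:{C,G} ∪→ {A,C,G}; cost 1
[col 3] FKMVZ: children FK:{A}, MVZ:{A,C,G} ∩→ {A}; cost 0
per-site changes: [2, 3, 3, 2]; total = 10

3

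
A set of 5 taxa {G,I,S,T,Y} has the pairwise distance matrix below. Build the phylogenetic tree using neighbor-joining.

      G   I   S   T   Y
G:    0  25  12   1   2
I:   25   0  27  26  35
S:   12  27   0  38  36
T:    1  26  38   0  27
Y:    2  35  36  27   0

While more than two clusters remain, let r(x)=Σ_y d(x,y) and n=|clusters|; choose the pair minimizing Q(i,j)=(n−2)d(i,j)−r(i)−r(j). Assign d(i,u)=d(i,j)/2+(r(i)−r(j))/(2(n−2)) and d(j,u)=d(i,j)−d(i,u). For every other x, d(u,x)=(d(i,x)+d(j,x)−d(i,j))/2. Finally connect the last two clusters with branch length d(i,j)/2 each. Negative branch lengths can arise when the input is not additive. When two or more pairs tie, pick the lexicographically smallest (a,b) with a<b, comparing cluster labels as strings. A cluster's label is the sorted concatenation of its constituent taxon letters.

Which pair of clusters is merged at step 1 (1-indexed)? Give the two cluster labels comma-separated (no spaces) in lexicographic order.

I,S

iteration 1: select I,S (d=27, Q=-145); attach at lengths (27/2, 27/2); label the merged cluster IS
  updated: d(G,IS)=5, d(IS,T)=37/2, d(IS,Y)=22
iteration 2: select G,Y (d=2, Q=-55); attach at lengths (-39/4, 47/4); label the merged cluster GY
  updated: d(GY,IS)=25/2, d(GY,T)=13
iteration 3: select GY,IS (d=25/2, Q=-44); attach at lengths (7/2, 9); label the merged cluster GISY
  updated: d(GISY,T)=19/2
iteration 4: select GISY,T (d=19/2); attach at lengths (19/4, 19/4); label the merged cluster GISTY
final tree: (((G:-39/4,Y:47/4):7/2,(I:27/2,S:27/2):9):19/4,T:19/4)
total length: 51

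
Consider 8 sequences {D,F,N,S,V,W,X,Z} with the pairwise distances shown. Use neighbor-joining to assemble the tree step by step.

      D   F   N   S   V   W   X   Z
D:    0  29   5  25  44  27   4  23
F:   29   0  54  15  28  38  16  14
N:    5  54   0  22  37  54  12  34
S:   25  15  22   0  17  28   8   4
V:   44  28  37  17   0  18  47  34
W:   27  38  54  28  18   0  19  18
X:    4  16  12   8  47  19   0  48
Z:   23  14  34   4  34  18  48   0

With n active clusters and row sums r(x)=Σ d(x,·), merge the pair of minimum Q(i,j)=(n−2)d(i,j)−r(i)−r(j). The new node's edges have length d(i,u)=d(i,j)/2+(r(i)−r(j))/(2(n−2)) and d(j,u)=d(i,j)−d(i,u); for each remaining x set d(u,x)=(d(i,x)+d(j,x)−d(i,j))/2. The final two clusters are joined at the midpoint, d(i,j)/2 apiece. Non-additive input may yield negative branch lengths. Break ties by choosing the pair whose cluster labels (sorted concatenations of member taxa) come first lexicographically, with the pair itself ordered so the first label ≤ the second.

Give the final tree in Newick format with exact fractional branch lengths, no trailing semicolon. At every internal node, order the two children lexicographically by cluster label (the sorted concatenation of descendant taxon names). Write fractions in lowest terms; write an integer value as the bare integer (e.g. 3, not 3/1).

(((((D:-31/12,N:91/12):103/20,X:7/20):215/16,S:-27/16):47/16,(F:101/12,Z:67/12):59/16):157/32,(V:81/8,W:63/8):157/32)

iteration 1: select D,N (d=5, Q=-345); attach at lengths (-31/12, 91/12); label the merged cluster DN
  updated: d(DN,F)=39, d(DN,S)=21, d(DN,V)=38, d(DN,W)=38, d(DN,X)=11/2, d(DN,Z)=26
iteration 2: select DN,X (d=11/2, Q=-567/2); attach at lengths (103/20, 7/20); label the merged cluster DNX
  updated: d(DNX,F)=99/4, d(DNX,S)=47/4, d(DNX,V)=159/4, d(DNX,W)=103/4, d(DNX,Z)=137/4
iteration 3: select V,W (d=18, Q=-385/2); attach at lengths (81/8, 63/8); label the merged cluster VW
  updated: d(DNX,VW)=95/4, d(F,VW)=24, d(S,VW)=27/2, d(VW,Z)=17
iteration 4: select F,Z (d=14, Q=-105); attach at lengths (101/12, 67/12); label the merged cluster FZ
  updated: d(DNX,FZ)=45/2, d(FZ,S)=5/2, d(FZ,VW)=27/2
iteration 5: select DNX,S (d=47/4, Q=-249/4); attach at lengths (215/16, -27/16); label the merged cluster DNSX
  updated: d(DNSX,FZ)=53/8, d(DNSX,VW)=51/4
iteration 6: select DNSX,FZ (d=53/8, Q=-263/8); attach at lengths (47/16, 59/16); label the merged cluster DFNSXZ
  updated: d(DFNSXZ,VW)=157/16
iteration 7: select DFNSXZ,VW (d=157/16); attach at lengths (157/32, 157/32); label the merged cluster DFNSVWXZ
final tree: (((((D:-31/12,N:91/12):103/20,X:7/20):215/16,S:-27/16):47/16,(F:101/12,Z:67/12):59/16):157/32,(V:81/8,W:63/8):157/32)
total length: 1131/16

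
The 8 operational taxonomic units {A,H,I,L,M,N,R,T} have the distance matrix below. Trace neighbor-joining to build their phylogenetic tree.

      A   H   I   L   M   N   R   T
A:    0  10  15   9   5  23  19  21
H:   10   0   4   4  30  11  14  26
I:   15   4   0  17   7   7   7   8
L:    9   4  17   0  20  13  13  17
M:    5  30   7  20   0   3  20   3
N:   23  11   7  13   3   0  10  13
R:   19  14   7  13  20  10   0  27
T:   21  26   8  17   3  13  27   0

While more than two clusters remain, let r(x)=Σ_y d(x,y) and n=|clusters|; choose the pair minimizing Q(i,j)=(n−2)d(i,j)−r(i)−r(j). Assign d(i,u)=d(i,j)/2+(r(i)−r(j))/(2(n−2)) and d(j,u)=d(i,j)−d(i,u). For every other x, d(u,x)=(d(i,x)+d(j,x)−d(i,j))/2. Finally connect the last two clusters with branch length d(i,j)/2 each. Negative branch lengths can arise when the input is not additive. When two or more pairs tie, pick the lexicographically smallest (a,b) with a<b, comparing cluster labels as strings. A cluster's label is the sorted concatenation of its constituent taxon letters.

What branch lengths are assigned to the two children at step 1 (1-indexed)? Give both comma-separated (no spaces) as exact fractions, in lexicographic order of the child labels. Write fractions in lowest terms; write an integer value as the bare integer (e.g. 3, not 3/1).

-3/4,15/4

step 1: merge (M,T) at d=3, Q=-185; branch lengths M→-3/4, T→15/4; new cluster MT
  updated: d(A,MT)=23/2, d(H,MT)=53/2, d(I,MT)=6, d(L,MT)=17, d(MT,N)=13/2, d(MT,R)=22
step 2: merge (MT,N) at d=13/2, Q=-255/2; branch lengths MT→103/20, N→27/20; new cluster MNT
  updated: d(A,MNT)=14, d(H,MNT)=31/2, d(I,MNT)=13/4, d(L,MNT)=47/4, d(MNT,R)=51/4
step 3: merge (I,MNT) at d=13/4, Q=-181/2; branch lengths I→1/4, MNT→3; new cluster IMNT
  updated: d(A,IMNT)=103/8, d(H,IMNT)=65/8, d(IMNT,L)=51/4, d(IMNT,R)=33/4
step 4: merge (IMNT,R) at d=33/4, Q=-143/2; branch lengths IMNT→25/12, R→37/6; new cluster IMNRT
  updated: d(A,IMNRT)=189/16, d(H,IMNRT)=111/16, d(IMNRT,L)=35/4
step 5: merge (A,IMNRT) at d=189/16, Q=-555/16; branch lengths A→431/64, IMNRT→325/64; new cluster AIMNRT
  updated: d(AIMNRT,H)=41/16, d(AIMNRT,L)=95/32
step 6: merge (AIMNRT,H) at d=41/16, Q=-305/32; branch lengths AIMNRT→49/64, H→115/64; new cluster AHIMNRT
  updated: d(AHIMNRT,L)=141/64
step 7: merge (AHIMNRT,L) at d=141/64; branch lengths AHIMNRT→141/128, L→141/128; new cluster AHILMNRT
final tree: (((A:431/64,((I:1/4,((M:-3/4,T:15/4):103/20,N:27/20):3):25/12,R:37/6):325/64):49/64,H:115/64):141/128,L:141/128)
total length: 2405/64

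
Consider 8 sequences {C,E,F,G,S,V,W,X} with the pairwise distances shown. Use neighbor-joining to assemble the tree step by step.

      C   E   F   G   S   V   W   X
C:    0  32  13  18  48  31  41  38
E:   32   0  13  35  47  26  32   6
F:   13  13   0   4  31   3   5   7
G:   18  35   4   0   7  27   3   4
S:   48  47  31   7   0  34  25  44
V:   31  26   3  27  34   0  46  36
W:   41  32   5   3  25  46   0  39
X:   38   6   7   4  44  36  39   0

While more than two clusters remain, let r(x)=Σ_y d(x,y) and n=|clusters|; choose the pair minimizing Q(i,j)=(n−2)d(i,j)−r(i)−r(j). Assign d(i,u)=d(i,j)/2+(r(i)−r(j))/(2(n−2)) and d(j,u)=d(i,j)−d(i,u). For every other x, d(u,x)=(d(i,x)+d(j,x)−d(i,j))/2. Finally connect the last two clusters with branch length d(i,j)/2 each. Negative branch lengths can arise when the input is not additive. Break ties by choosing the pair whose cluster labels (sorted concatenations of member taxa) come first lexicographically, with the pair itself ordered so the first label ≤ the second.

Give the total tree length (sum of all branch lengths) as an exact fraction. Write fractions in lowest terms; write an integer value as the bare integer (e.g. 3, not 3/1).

1157/16

step 1: merge (E,X) at d=6, Q=-329; branch lengths E→53/12, X→19/12; new cluster EX
  updated: d(C,EX)=32, d(EX,F)=7, d(EX,G)=33/2, d(EX,S)=85/2, d(EX,V)=28, d(EX,W)=65/2
step 2: merge (G,S) at d=7, Q=-228; branch lengths G→-77/10, S→147/10; new cluster GS
  updated: d(C,GS)=59/2, d(EX,GS)=26, d(F,GS)=14, d(GS,V)=27, d(GS,W)=21/2
step 3: merge (GS,W) at d=21/2, Q=-200; branch lengths GS→7/4, W→35/4; new cluster GSW
  updated: d(C,GSW)=30, d(EX,GSW)=24, d(F,GSW)=17/4, d(GSW,V)=125/4
step 4: merge (F,V) at d=3, Q=-223/2; branch lengths F→-19/2, V→25/2; new cluster FV
  updated: d(C,FV)=41/2, d(EX,FV)=16, d(FV,GSW)=65/4
step 5: merge (C,FV) at d=41/2, Q=-377/4; branch lengths C→283/16, FV→45/16; new cluster CFV
  updated: d(CFV,EX)=55/4, d(CFV,GSW)=103/8
step 6: merge (CFV,EX) at d=55/4, Q=-405/8; branch lengths CFV→21/16, EX→199/16; new cluster CEFVX
  updated: d(CEFVX,GSW)=185/16
step 7: merge (CEFVX,GSW) at d=185/16; branch lengths CEFVX→185/32, GSW→185/32; new cluster CEFGSVWX
final tree: (((C:283/16,(F:-19/2,V:25/2):45/16):21/16,(E:53/12,X:19/12):199/16):185/32,((G:-77/10,S:147/10):7/4,W:35/4):185/32)
total length: 1157/16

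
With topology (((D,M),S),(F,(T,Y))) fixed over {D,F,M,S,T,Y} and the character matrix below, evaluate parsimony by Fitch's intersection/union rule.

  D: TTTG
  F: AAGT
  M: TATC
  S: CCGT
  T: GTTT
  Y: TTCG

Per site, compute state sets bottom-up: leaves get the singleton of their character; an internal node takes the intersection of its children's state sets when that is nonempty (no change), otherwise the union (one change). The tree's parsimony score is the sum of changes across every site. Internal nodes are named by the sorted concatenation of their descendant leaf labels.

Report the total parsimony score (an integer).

12

[col 0] DM: children D:{T}, M:{T} ∩→ {T}; cost 0
[col 0] DMS: children DM:{T}, S:{C} ∪→ {C,T}; cost 1
[col 0] TY: children T:{G}, Y:{T} ∪→ {G,T}; cost 1
[col 0] FTY: children F:{A}, TY:{G,T} ∪→ {A,G,T}; cost 1
[col 0] DFMSTY: children DMS:{C,T}, FTY:{A,G,T} ∩→ {T}; cost 0
[col 1] DM: children D:{T}, M:{A} ∪→ {A,T}; cost 1
[col 1] DMS: children DM:{A,T}, S:{C} ∪→ {A,C,T}; cost 1
[col 1] TY: children T:{T}, Y:{T} ∩→ {T}; cost 0
[col 1] FTY: children F:{A}, TY:{T} ∪→ {A,T}; cost 1
[col 1] DFMSTY: children DMS:{A,C,T}, FTY:{A,T} ∩→ {A,T}; cost 0
[col 2] DM: children D:{T}, M:{T} ∩→ {T}; cost 0
[col 2] DMS: children DM:{T}, S:{G} ∪→ {G,T}; cost 1
[col 2] TY: children T:{T}, Y:{C} ∪→ {C,T}; cost 1
[col 2] FTY: children F:{G}, TY:{C,T} ∪→ {C,G,T}; cost 1
[col 2] DFMSTY: children DMS:{G,T}, FTY:{C,G,T} ∩→ {G,T}; cost 0
[col 3] DM: children D:{G}, M:{C} ∪→ {C,G}; cost 1
[col 3] DMS: children DM:{C,G}, S:{T} ∪→ {C,G,T}; cost 1
[col 3] TY: children T:{T}, Y:{G} ∪→ {G,T}; cost 1
[col 3] FTY: children F:{T}, TY:{G,T} ∩→ {T}; cost 0
[col 3] DFMSTY: children DMS:{C,G,T}, FTY:{T} ∩→ {T}; cost 0
per-site changes: [3, 3, 3, 3]; total = 12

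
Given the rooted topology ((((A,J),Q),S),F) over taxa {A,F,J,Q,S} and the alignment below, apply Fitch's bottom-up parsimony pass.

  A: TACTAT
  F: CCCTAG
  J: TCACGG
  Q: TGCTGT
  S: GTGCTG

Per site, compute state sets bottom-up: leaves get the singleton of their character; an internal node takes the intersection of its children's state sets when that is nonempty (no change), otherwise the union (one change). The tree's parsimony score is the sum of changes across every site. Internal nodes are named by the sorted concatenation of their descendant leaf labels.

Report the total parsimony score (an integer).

14

[col 0] AJ: children A:{T}, J:{T} ∩→ {T}; cost 0
[col 0] AJQ: children AJ:{T}, Q:{T} ∩→ {T}; cost 0
[col 0] AJQS: children AJQ:{T}, S:{G} ∪→ {G,T}; cost 1
[col 0] AFJQS: children AJQS:{G,T}, F:{C} ∪→ {C,G,T}; cost 1
[col 1] AJ: children A:{A}, J:{C} ∪→ {A,C}; cost 1
[col 1] AJQ: children AJ:{A,C}, Q:{G} ∪→ {A,C,G}; cost 1
[col 1] AJQS: children AJQ:{A,C,G}, S:{T} ∪→ {A,C,G,T}; cost 1
[col 1] AFJQS: children AJQS:{A,C,G,T}, F:{C} ∩→ {C}; cost 0
[col 2] AJ: children A:{C}, J:{A} ∪→ {A,C}; cost 1
[col 2] AJQ: children AJ:{A,C}, Q:{C} ∩→ {C}; cost 0
[col 2] AJQS: children AJQ:{C}, S:{G} ∪→ {C,G}; cost 1
[col 2] AFJQS: children AJQS:{C,G}, F:{C} ∩→ {C}; cost 0
[col 3] AJ: children A:{T}, J:{C} ∪→ {C,T}; cost 1
[col 3] AJQ: children AJ:{C,T}, Q:{T} ∩→ {T}; cost 0
[col 3] AJQS: children AJQ:{T}, S:{C} ∪→ {C,T}; cost 1
[col 3] AFJQS: children AJQS:{C,T}, F:{T} ∩→ {T}; cost 0
[col 4] AJ: children A:{A}, J:{G} ∪→ {A,G}; cost 1
[col 4] AJQ: children AJ:{A,G}, Q:{G} ∩→ {G}; cost 0
[col 4] AJQS: children AJQ:{G}, S:{T} ∪→ {G,T}; cost 1
[col 4] AFJQS: children AJQS:{G,T}, F:{A} ∪→ {A,G,T}; cost 1
[col 5] AJ: children A:{T}, J:{G} ∪→ {G,T}; cost 1
[col 5] AJQ: children AJ:{G,T}, Q:{T} ∩→ {T}; cost 0
[col 5] AJQS: children AJQ:{T}, S:{G} ∪→ {G,T}; cost 1
[col 5] AFJQS: children AJQS:{G,T}, F:{G} ∩→ {G}; cost 0
per-site changes: [2, 3, 2, 2, 3, 2]; total = 14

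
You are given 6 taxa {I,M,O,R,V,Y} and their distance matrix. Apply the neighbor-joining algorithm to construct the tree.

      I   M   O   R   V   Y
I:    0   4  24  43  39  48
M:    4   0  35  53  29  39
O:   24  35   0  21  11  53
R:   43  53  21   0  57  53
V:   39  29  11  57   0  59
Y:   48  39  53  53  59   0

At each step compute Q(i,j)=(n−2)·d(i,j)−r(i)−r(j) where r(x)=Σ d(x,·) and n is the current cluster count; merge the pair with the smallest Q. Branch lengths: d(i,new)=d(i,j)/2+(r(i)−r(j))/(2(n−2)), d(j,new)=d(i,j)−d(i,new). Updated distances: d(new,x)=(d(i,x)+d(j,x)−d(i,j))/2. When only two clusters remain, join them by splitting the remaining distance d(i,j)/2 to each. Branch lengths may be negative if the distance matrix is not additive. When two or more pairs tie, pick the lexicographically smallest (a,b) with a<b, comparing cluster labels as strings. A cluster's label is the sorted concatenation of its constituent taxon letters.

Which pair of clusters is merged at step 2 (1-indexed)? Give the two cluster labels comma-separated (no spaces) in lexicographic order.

O,V

iteration 1: select I,M (d=4, Q=-302); attach at lengths (7/4, 9/4); label the merged cluster IM
  updated: d(IM,O)=55/2, d(IM,R)=46, d(IM,V)=32, d(IM,Y)=83/2
iteration 2: select O,V (d=11, Q=-477/2); attach at lengths (-9/4, 53/4); label the merged cluster OV
  updated: d(IM,OV)=97/4, d(OV,R)=67/2, d(OV,Y)=101/2
iteration 3: select IM,Y (d=83/2, Q=-695/4); attach at lengths (199/16, 465/16); label the merged cluster IMY
  updated: d(IMY,OV)=133/8, d(IMY,R)=115/4
iteration 4: select IMY,OV (d=133/8, Q=-631/8); attach at lengths (95/16, 171/16); label the merged cluster IMOVY
  updated: d(IMOVY,R)=365/16
iteration 5: select IMOVY,R (d=365/16); attach at lengths (365/32, 365/32); label the merged cluster IMORVY
final tree: ((((I:7/4,M:9/4):199/16,Y:465/16):95/16,(O:-9/4,V:53/4):171/16):365/32,R:365/32)
total length: 1535/16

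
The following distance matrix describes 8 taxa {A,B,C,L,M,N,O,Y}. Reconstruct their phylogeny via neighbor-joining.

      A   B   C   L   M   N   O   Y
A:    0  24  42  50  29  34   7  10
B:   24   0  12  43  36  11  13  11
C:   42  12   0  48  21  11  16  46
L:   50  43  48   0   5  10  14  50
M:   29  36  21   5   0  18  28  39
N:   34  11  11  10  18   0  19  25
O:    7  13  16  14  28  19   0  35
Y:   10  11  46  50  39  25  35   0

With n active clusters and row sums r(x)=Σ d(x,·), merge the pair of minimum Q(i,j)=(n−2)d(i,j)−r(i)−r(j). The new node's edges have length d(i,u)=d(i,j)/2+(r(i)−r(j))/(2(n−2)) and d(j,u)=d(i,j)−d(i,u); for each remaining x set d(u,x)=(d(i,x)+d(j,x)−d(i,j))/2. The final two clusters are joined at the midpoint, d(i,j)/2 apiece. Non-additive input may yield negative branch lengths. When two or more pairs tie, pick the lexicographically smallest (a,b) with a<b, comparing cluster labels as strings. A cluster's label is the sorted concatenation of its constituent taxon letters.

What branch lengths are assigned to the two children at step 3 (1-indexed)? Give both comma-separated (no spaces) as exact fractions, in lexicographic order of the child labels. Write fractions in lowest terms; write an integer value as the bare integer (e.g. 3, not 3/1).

205/16,-21/16

step 1: merge (L,M) at d=5, Q=-366; branch lengths L→37/6, M→-7/6; new cluster LM
  updated: d(A,LM)=37, d(B,LM)=37, d(C,LM)=32, d(LM,N)=23/2, d(LM,O)=37/2, d(LM,Y)=42
step 2: merge (A,Y) at d=10, Q=-273; branch lengths A→7/2, Y→13/2; new cluster AY
  updated: d(AY,B)=25/2, d(AY,C)=39, d(AY,LM)=69/2, d(AY,N)=49/2, d(AY,O)=16
step 3: merge (LM,N) at d=23/2, Q=-329/2; branch lengths LM→205/16, N→-21/16; new cluster LMN
  updated: d(AY,LMN)=95/4, d(B,LMN)=73/4, d(C,LMN)=63/4, d(LMN,O)=13
step 4: merge (AY,B) at d=25/2, Q=-219/2; branch lengths AY→73/6, B→1/3; new cluster ABY
  updated: d(ABY,C)=77/4, d(ABY,LMN)=59/4, d(ABY,O)=33/4
step 5: merge (ABY,O) at d=33/4, Q=-63; branch lengths ABY→43/8, O→23/8; new cluster ABOY
  updated: d(ABOY,C)=27/2, d(ABOY,LMN)=39/4
step 6: merge (ABOY,C) at d=27/2, Q=-39; branch lengths ABOY→15/4, C→39/4; new cluster ABCOY
  updated: d(ABCOY,LMN)=6
step 7: merge (ABCOY,LMN) at d=6; branch lengths ABCOY→3, LMN→3; new cluster ABCLMNOY
final tree: (((((A:7/2,Y:13/2):73/6,B:1/3):43/8,O:23/8):15/4,C:39/4):3,((L:37/6,M:-7/6):205/16,N:-21/16):3)
total length: 267/4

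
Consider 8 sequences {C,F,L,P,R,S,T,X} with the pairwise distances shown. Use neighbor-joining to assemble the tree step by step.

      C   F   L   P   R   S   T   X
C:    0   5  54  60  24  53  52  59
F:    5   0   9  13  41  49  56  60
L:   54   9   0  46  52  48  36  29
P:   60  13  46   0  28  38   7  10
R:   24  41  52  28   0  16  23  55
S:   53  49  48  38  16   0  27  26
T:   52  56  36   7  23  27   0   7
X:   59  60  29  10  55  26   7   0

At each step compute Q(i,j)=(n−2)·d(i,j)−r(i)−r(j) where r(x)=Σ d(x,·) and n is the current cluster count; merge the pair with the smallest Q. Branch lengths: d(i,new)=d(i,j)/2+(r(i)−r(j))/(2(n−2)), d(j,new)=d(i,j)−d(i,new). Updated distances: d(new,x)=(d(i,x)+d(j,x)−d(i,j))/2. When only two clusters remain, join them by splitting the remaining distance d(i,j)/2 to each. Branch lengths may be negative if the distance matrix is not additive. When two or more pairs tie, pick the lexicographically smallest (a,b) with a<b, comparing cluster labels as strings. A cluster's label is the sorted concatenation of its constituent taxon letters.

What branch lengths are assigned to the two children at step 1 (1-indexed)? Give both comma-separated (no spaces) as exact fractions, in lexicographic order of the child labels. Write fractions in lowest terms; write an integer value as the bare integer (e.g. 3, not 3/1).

26/3,-11/3

iteration 1: select C,F (d=5, Q=-510); attach at lengths (26/3, -11/3); label the merged cluster CF
  updated: d(CF,L)=29, d(CF,P)=34, d(CF,R)=30, d(CF,S)=97/2, d(CF,T)=103/2, d(CF,X)=57
iteration 2: select CF,L (d=29, Q=-345); attach at lengths (31/2, 27/2); label the merged cluster CFL
  updated: d(CFL,P)=51/2, d(CFL,R)=53/2, d(CFL,S)=135/4, d(CFL,T)=117/4, d(CFL,X)=57/2
iteration 3: select R,S (d=16, Q=-901/4); attach at lengths (287/32, 225/32); label the merged cluster RS
  updated: d(CFL,RS)=177/8, d(P,RS)=25, d(RS,T)=17, d(RS,X)=65/2
iteration 4: select CFL,RS (d=177/8, Q=-1085/8); attach at lengths (601/48, 461/48); label the merged cluster CFLRS
  updated: d(CFLRS,P)=227/16, d(CFLRS,T)=193/16, d(CFLRS,X)=311/16
iteration 5: select CFLRS,P (d=227/16, Q=-97/2); attach at lengths (343/32, 111/32); label the merged cluster CFLPRS
  updated: d(CFLPRS,T)=39/16, d(CFLPRS,X)=61/8
iteration 6: select CFLPRS,T (d=39/16, Q=-273/16); attach at lengths (49/32, 29/32); label the merged cluster CFLPRST
  updated: d(CFLPRST,X)=195/32
iteration 7: select CFLPRST,X (d=195/32); attach at lengths (195/64, 195/64); label the merged cluster CFLPRSTX
final tree: ((((((C:26/3,F:-11/3):31/2,L:27/2):601/48,(R:287/32,S:225/32):461/48):343/32,P:111/32):49/32,T:29/32):195/64,X:195/64)
total length: 3035/32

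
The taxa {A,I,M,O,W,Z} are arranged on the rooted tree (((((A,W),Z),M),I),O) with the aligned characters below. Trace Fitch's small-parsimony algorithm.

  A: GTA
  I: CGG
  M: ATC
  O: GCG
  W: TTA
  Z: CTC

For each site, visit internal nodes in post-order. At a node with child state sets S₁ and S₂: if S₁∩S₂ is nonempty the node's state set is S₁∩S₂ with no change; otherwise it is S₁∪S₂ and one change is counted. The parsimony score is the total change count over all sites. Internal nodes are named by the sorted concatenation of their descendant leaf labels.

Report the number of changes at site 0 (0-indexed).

AW@0: {G} ∪ {T} = {G,T} (union, +1)
AWZ@0: {G,T} ∪ {C} = {C,G,T} (union, +1)
AMWZ@0: {C,G,T} ∪ {A} = {A,C,G,T} (union, +1)
AIMWZ@0: {A,C,G,T} ∩ {C} = {C} (intersection, +0)
AIMOWZ@0: {C} ∪ {G} = {C,G} (union, +1)
AW@1: {T} ∩ {T} = {T} (intersection, +0)
AWZ@1: {T} ∩ {T} = {T} (intersection, +0)
AMWZ@1: {T} ∩ {T} = {T} (intersection, +0)
AIMWZ@1: {T} ∪ {G} = {G,T} (union, +1)
AIMOWZ@1: {G,T} ∪ {C} = {C,G,T} (union, +1)
AW@2: {A} ∩ {A} = {A} (intersection, +0)
AWZ@2: {A} ∪ {C} = {A,C} (union, +1)
AMWZ@2: {A,C} ∩ {C} = {C} (intersection, +0)
AIMWZ@2: {C} ∪ {G} = {C,G} (union, +1)
AIMOWZ@2: {C,G} ∩ {G} = {G} (intersection, +0)
per-site changes: [4, 2, 2]; total = 8

4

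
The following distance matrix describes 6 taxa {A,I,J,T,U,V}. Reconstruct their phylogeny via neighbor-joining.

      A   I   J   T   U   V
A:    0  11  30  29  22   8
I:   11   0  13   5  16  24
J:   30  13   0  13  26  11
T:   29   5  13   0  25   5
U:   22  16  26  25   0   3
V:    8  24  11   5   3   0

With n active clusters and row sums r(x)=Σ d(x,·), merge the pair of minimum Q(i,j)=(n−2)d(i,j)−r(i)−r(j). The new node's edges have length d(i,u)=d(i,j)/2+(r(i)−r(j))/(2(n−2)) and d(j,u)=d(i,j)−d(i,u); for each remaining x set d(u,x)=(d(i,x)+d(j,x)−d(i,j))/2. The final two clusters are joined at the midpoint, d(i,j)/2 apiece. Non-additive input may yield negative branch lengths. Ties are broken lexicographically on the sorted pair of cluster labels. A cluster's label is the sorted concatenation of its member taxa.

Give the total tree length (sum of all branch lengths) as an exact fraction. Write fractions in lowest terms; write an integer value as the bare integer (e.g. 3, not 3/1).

iteration 1: select U,V (d=3, Q=-131); attach at lengths (53/8, -29/8); label the merged cluster UV
  updated: d(A,UV)=27/2, d(I,UV)=37/2, d(J,UV)=17, d(T,UV)=27/2
iteration 2: select A,UV (d=27/2, Q=-211/2); attach at lengths (41/4, 13/4); label the merged cluster AUV
  updated: d(AUV,I)=8, d(AUV,J)=67/4, d(AUV,T)=29/2
iteration 3: select AUV,I (d=8, Q=-197/4); attach at lengths (117/16, 11/16); label the merged cluster AIUV
  updated: d(AIUV,J)=87/8, d(AIUV,T)=23/4
iteration 4: select AIUV,J (d=87/8, Q=-237/8); attach at lengths (29/16, 145/16); label the merged cluster AIJUV
  updated: d(AIJUV,T)=63/16
iteration 5: select AIJUV,T (d=63/16); attach at lengths (63/32, 63/32); label the merged cluster AIJTUV
final tree: ((((A:41/4,(U:53/8,V:-29/8):13/4):117/16,I:11/16):29/16,J:145/16):63/32,T:63/32)
total length: 629/16

629/16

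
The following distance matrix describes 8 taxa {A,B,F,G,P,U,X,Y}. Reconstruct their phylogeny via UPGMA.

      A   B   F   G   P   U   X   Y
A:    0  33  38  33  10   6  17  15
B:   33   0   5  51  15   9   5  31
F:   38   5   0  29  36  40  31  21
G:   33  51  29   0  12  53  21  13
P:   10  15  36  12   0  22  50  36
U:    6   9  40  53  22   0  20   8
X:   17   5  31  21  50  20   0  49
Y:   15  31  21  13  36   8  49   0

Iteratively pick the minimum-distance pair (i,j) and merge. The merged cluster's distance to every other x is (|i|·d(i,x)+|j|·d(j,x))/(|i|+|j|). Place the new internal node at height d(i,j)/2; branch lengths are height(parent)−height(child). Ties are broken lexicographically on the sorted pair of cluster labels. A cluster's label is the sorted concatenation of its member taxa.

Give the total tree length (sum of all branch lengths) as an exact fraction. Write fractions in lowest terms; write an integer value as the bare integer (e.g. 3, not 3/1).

step 1: merge (B,F) at d=5; branch lengths B→5/2, F→5/2; new cluster BF
  updated: d(A,BF)=71/2, d(BF,G)=40, d(BF,P)=51/2, d(BF,U)=49/2, d(BF,X)=18, d(BF,Y)=26
step 2: merge (A,U) at d=6; branch lengths A→3, U→3; new cluster AU
  updated: d(AU,BF)=30, d(AU,G)=43, d(AU,P)=16, d(AU,X)=37/2, d(AU,Y)=23/2
step 3: merge (AU,Y) at d=23/2; branch lengths AU→11/4, Y→23/4; new cluster AUY
  updated: d(AUY,BF)=86/3, d(AUY,G)=33, d(AUY,P)=68/3, d(AUY,X)=86/3
step 4: merge (G,P) at d=12; branch lengths G→6, P→6; new cluster GP
  updated: d(AUY,GP)=167/6, d(BF,GP)=131/4, d(GP,X)=71/2
step 5: merge (BF,X) at d=18; branch lengths BF→13/2, X→9; new cluster BFX
  updated: d(AUY,BFX)=86/3, d(BFX,GP)=101/3
step 6: merge (AUY,GP) at d=167/6; branch lengths AUY→49/6, GP→95/12; new cluster AGPUY
  updated: d(AGPUY,BFX)=92/3
step 7: merge (AGPUY,BFX) at d=92/3; branch lengths AGPUY→17/12, BFX→19/3; new cluster ABFGPUXY
final tree: ((((A:3,U:3):11/4,Y:23/4):49/6,(G:6,P:6):95/12):17/12,((B:5/2,F:5/2):13/2,X:9):19/3)
total length: 425/6

425/6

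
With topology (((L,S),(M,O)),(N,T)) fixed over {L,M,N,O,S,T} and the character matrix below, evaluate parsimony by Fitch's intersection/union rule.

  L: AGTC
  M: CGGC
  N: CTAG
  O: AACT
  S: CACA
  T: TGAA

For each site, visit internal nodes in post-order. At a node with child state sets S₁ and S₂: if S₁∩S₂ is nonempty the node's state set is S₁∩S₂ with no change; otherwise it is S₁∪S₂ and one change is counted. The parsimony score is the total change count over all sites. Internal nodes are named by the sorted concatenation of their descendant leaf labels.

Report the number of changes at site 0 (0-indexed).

3

LS@0: {A} ∪ {C} = {A,C} (union, +1)
MO@0: {C} ∪ {A} = {A,C} (union, +1)
LMOS@0: {A,C} ∩ {A,C} = {A,C} (intersection, +0)
NT@0: {C} ∪ {T} = {C,T} (union, +1)
LMNOST@0: {A,C} ∩ {C,T} = {C} (intersection, +0)
LS@1: {G} ∪ {A} = {A,G} (union, +1)
MO@1: {G} ∪ {A} = {A,G} (union, +1)
LMOS@1: {A,G} ∩ {A,G} = {A,G} (intersection, +0)
NT@1: {T} ∪ {G} = {G,T} (union, +1)
LMNOST@1: {A,G} ∩ {G,T} = {G} (intersection, +0)
LS@2: {T} ∪ {C} = {C,T} (union, +1)
MO@2: {G} ∪ {C} = {C,G} (union, +1)
LMOS@2: {C,T} ∩ {C,G} = {C} (intersection, +0)
NT@2: {A} ∩ {A} = {A} (intersection, +0)
LMNOST@2: {C} ∪ {A} = {A,C} (union, +1)
LS@3: {C} ∪ {A} = {A,C} (union, +1)
MO@3: {C} ∪ {T} = {C,T} (union, +1)
LMOS@3: {A,C} ∩ {C,T} = {C} (intersection, +0)
NT@3: {G} ∪ {A} = {A,G} (union, +1)
LMNOST@3: {C} ∪ {A,G} = {A,C,G} (union, +1)
per-site changes: [3, 3, 3, 4]; total = 13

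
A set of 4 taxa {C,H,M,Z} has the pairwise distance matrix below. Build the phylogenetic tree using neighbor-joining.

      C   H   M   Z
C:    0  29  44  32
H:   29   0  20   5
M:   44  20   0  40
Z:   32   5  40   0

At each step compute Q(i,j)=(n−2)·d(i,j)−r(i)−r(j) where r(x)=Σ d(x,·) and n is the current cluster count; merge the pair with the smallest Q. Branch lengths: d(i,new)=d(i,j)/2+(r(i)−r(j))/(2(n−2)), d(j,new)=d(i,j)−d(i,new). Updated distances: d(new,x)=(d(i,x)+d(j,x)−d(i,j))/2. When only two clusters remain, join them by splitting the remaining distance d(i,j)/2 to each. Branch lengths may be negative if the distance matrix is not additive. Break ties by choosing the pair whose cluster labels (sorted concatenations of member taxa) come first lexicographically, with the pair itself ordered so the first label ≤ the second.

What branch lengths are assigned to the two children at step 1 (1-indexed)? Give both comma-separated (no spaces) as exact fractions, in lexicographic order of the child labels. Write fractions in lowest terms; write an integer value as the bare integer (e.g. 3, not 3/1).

iteration 1: select C,M (d=44, Q=-121); attach at lengths (89/4, 87/4); label the merged cluster CM
  updated: d(CM,H)=5/2, d(CM,Z)=14
iteration 2: select CM,H (d=5/2, Q=-43/2); attach at lengths (23/4, -13/4); label the merged cluster CHM
  updated: d(CHM,Z)=33/4
iteration 3: select CHM,Z (d=33/4); attach at lengths (33/8, 33/8); label the merged cluster CHMZ
final tree: (((C:89/4,M:87/4):23/4,H:-13/4):33/8,Z:33/8)
total length: 219/4

89/4,87/4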